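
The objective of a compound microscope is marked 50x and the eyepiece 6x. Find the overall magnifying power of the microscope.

The overall magnification of a compound microscope is the product of the objective and eyepiece magnifications:
M = M_obj x M_eye = 50 x 6 = 300.

300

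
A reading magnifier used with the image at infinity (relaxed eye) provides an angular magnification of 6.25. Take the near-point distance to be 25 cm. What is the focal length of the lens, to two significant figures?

For the image at infinity, M = D/f.
f = D/M = 25/6.25 = 4.000 cm.

4.0 cm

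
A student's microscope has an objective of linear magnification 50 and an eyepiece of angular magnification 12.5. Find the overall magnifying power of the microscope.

625

The overall magnification of a compound microscope is the product of the objective and eyepiece magnifications:
M = M_obj x M_eye = 50 x 12.5 = 625.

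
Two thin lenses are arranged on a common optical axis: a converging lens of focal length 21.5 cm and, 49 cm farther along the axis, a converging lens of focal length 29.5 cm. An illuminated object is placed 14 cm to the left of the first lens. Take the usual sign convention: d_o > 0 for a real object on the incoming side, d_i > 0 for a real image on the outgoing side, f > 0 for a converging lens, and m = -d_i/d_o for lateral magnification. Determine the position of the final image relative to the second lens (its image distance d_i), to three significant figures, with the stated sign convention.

Lens 1: 1/d_i1 = 1/f_1 - 1/d_o1 = 1/21.5 - 1/14 = -0.02492 cm^-1, so d_i1 = -40.133 cm.
With d_i1 < 0 the first image is virtual and lies on the object side; the object distance for lens 2 is d_o2 = 49 - (-40.133) = 89.133 cm.
Lens 2: 1/d_i2 = 1/f_2 - 1/d_o2 = 1/29.5 - 1/(89.133) = 0.02268 cm^-1, so d_i2 = 44.093 cm.

44.1 cm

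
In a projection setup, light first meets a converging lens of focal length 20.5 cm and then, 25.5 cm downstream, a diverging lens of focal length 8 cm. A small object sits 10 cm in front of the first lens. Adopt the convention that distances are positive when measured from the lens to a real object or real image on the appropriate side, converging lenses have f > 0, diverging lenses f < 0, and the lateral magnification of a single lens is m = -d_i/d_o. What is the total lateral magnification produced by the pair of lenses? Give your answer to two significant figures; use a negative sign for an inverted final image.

0.29

Lens 1: 1/d_i1 = 1/f_1 - 1/d_o1 = 1/20.5 - 1/10 = -0.05122 cm^-1, so d_i1 = -19.524 cm.
m_1 = -(-19.524)/10 = 1.9524.
With d_i1 < 0 the first image is virtual and lies on the object side; the object distance for lens 2 is d_o2 = 25.5 - (-19.524) = 45.024 cm.
Lens 2: 1/d_i2 = 1/f_2 - 1/d_o2 = 1/(-8) - 1/(45.024) = -0.14721 cm^-1, so d_i2 = -6.793 cm.
m_2 = -(-6.793)/(45.024) = 0.1509.
Overall magnification: m = m_1 m_2 = 0.2946.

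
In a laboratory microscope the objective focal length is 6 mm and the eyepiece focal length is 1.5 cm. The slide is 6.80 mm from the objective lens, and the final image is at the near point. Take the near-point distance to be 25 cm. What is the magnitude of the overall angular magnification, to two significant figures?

Convert to cm: f_obj = 6 mm = 0.6 cm; d_o = 6.80 mm = 0.68 cm.
Objective: 1/d_i = 1/f_obj - 1/d_o = 1/0.6 - 1/0.68 = 0.19608 cm^-1, so d_i = 5.100 cm.
m_obj = -d_i/d_o = -5.100/0.68 = -7.500.
Eyepiece angular magnification (image at near point): M_eye = 1 + D/f_e = 1 + 25/1.5 = 17.667.
Overall M = m_obj x M_eye = (-7.500)(17.667) = -132.50.
|M| = 132.50.

130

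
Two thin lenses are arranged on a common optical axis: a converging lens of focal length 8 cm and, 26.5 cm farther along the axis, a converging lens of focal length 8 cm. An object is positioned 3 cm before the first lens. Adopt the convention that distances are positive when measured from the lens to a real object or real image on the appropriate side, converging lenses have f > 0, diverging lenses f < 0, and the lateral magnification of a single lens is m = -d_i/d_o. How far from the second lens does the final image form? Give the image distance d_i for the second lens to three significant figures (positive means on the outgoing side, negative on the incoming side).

10.7 cm

Applying the thin-lens equation to the first lens, 1/8 = 1/3 + 1/d_i1, which gives d_i1 = -4.800 cm.
With d_i1 < 0 the first image is virtual and lies on the object side; the object distance for lens 2 is d_o2 = 26.5 - (-4.800) = 31.300 cm.
Applying the thin-lens equation again with f_2 = 8 cm and d_o2 = 31.300 cm gives d_i2 = 10.747 cm.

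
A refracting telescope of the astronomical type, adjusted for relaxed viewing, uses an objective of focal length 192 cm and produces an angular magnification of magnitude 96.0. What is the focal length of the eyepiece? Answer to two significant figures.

2.0 cm

|M| = f_obj/f_eye, so f_eye = f_obj/|M| = 192/96.0 = 2.000 cm.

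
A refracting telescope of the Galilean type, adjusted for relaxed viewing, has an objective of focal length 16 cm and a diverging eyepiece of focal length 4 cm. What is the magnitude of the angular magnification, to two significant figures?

4.0

|M| = f_obj/|f_eye| = 16/4 = 4.000.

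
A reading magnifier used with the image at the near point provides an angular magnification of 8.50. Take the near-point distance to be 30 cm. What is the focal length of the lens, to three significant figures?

4.00 cm

For the image at the near point, M = 1 + D/f.
f = D/(M - 1) = 30/(8.5 - 1) = 4.000 cm.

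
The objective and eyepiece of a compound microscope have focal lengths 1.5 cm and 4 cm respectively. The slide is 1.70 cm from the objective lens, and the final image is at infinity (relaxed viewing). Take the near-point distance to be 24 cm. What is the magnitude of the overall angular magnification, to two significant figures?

Objective: 1/d_i = 1/f_obj - 1/d_o = 1/1.5 - 1/1.70 = 0.07843 cm^-1, so d_i = 12.750 cm.
m_obj = -d_i/d_o = -12.750/1.70 = -7.500.
Eyepiece angular magnification (image at infinity): M_eye = D/f_e = 24/4 = 6.000.
Overall M = m_obj x M_eye = (-7.500)(6.000) = -45.00.
|M| = 45.00.

45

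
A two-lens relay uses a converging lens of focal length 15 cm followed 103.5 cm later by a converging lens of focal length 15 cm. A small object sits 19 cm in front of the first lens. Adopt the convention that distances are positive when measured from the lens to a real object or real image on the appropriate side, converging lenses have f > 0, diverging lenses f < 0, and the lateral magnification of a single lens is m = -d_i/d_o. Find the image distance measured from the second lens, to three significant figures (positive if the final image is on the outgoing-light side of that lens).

28.0 cm

First lens: d_i1 = 1/(1/15 - 1/19) = 71.250 cm.
That image sits 32.250 cm in front of the second lens, so d_o2 = 32.250 cm.
Second lens: d_i2 = 1/(1/15 - 1/(32.250)) = 28.043 cm.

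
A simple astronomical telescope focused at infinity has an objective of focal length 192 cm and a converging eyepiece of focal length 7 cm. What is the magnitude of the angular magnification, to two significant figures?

|M| = f_obj/|f_eye| = 192/7 = 27.429.

27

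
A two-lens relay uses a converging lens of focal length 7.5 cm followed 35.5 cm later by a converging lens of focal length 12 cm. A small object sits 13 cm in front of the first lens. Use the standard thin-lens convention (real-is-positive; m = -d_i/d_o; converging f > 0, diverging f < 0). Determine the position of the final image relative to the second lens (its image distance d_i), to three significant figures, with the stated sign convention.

Applying the thin-lens equation to the first lens, 1/7.5 = 1/13 + 1/d_i1, which gives d_i1 = 17.727 cm.
That image sits 17.773 cm in front of the second lens, so d_o2 = 17.773 cm.
Applying the thin-lens equation again with f_2 = 12 cm and d_o2 = 17.773 cm gives d_i2 = 36.945 cm.

36.9 cm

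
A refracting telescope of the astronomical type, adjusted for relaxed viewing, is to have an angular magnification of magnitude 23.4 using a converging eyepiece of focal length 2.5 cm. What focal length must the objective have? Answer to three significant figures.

58.5 cm

|M| = f_obj/|f_eye|, so f_obj = |M| x |f_eye| = 23.4 x 2.5 = 58.500 cm.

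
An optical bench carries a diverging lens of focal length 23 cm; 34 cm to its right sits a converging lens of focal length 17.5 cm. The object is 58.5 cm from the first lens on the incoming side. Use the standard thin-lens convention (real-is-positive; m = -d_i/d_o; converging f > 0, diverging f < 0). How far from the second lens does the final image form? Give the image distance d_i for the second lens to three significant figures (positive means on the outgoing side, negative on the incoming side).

26.8 cm

Applying the thin-lens equation to the first lens, 1/(-23) = 1/58.5 + 1/d_i1, which gives d_i1 = -16.509 cm.
The intermediate image is virtual, 16.509 cm to the left of lens 1, so d_o2 = L - d_i1 = 34 - (-16.509) = 50.509 cm.
Applying the thin-lens equation again with f_2 = 17.5 cm and d_o2 = 50.509 cm gives d_i2 = 26.778 cm.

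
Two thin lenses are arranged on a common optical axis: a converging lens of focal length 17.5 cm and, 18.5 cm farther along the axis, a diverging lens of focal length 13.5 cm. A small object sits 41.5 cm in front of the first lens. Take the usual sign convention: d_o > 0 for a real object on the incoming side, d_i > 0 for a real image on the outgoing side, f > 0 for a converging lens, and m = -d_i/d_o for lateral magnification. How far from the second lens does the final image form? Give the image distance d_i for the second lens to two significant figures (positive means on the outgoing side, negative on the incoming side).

91 cm

First lens: d_i1 = 1/(1/17.5 - 1/41.5) = 30.260 cm.
Since 30.260 cm > 18.5 cm, the first image lies past the second lens and serves as a virtual object: d_o2 = L - d_i1 = -11.760 cm.
Second lens: d_i2 = 1/(1/(-13.5) - 1/(-11.760)) = 91.266 cm.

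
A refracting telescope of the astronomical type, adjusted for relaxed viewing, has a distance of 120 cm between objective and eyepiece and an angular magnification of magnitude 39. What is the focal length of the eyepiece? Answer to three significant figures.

In normal adjustment the tube length equals f_obj + f_eye and |M| = f_obj/f_eye.
So f_obj = 39 f_eye and 39 f_eye + f_eye = 120 cm, giving f_eye = 120/40 = 3.000 cm and f_obj = 117.000 cm.

3.00 cm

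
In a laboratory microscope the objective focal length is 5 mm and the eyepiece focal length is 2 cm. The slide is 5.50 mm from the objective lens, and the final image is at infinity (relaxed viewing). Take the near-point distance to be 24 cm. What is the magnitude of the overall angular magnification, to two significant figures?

120

Convert to cm: f_obj = 5 mm = 0.5 cm; d_o = 5.50 mm = 0.55 cm.
Objective: 1/d_i = 1/f_obj - 1/d_o = 1/0.5 - 1/0.55 = 0.18182 cm^-1, so d_i = 5.500 cm.
m_obj = -d_i/d_o = -5.500/0.55 = -10.000.
Eyepiece angular magnification (image at infinity): M_eye = D/f_e = 24/2 = 12.000.
Overall M = m_obj x M_eye = (-10.000)(12.000) = -120.00.
|M| = 120.00.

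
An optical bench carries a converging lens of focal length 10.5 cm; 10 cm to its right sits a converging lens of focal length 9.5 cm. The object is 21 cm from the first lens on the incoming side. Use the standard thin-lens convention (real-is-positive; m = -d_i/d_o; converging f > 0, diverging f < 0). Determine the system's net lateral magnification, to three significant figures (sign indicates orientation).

-0.463

Lens 1: 1/d_i1 = 1/f_1 - 1/d_o1 = 1/10.5 - 1/21 = 0.04762 cm^-1, so d_i1 = 21.000 cm.
m_1 = -(21.000)/21 = -1.0000.
Since 21.000 cm > 10 cm, the first image lies past the second lens and serves as a virtual object: d_o2 = L - d_i1 = -11.000 cm.
Lens 2: 1/d_i2 = 1/f_2 - 1/d_o2 = 1/9.5 - 1/(-11.000) = 0.19617 cm^-1, so d_i2 = 5.098 cm.
m_2 = -(5.098)/(-11.000) = 0.4634.
Total m = m_1 x m_2 = (-1.0000)(0.4634) = -0.4634.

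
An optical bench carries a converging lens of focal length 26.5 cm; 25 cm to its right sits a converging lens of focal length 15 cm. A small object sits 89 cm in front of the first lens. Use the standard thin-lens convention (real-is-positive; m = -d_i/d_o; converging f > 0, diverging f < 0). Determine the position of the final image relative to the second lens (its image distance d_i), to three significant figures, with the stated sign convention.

6.89 cm

Lens 1: 1/d_i1 = 1/f_1 - 1/d_o1 = 1/26.5 - 1/89 = 0.02650 cm^-1, so d_i1 = 37.736 cm.
This image would form 37.736 cm past lens 1, i.e. 12.736 cm beyond lens 2, so it is a virtual object for lens 2: d_o2 = 25 - 37.736 = -12.736 cm.
Lens 2: 1/d_i2 = 1/f_2 - 1/d_o2 = 1/15 - 1/(-12.736) = 0.14518 cm^-1, so d_i2 = 6.888 cm.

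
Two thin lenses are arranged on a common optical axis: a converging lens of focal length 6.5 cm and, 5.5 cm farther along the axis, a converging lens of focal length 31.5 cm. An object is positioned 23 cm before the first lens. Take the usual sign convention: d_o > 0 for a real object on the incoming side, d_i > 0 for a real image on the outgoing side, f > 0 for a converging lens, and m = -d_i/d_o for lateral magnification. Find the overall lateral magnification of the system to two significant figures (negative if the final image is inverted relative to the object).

Lens 1: 1/d_i1 = 1/f_1 - 1/d_o1 = 1/6.5 - 1/23 = 0.11037 cm^-1, so d_i1 = 9.061 cm.
m_1 = -(9.061)/23 = -0.3939.
This image would form 9.061 cm past lens 1, i.e. 3.561 cm beyond lens 2, so it is a virtual object for lens 2: d_o2 = 5.5 - 9.061 = -3.561 cm.
Lens 2: 1/d_i2 = 1/f_2 - 1/d_o2 = 1/31.5 - 1/(-3.561) = 0.31260 cm^-1, so d_i2 = 3.199 cm.
m_2 = -(3.199)/(-3.561) = 0.8984.
Total m = m_1 x m_2 = (-0.3939)(0.8984) = -0.3539.

-0.35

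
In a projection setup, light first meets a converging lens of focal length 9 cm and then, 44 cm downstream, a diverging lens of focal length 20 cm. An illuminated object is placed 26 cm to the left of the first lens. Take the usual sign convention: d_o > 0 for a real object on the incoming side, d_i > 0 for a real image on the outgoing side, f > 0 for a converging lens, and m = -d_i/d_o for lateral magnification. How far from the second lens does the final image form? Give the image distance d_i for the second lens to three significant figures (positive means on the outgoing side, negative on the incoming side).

Lens 1: 1/d_i1 = 1/f_1 - 1/d_o1 = 1/9 - 1/26 = 0.07265 cm^-1, so d_i1 = 13.765 cm.
That image sits 30.235 cm in front of the second lens, so d_o2 = 30.235 cm.
Lens 2: 1/d_i2 = 1/f_2 - 1/d_o2 = 1/(-20) - 1/(30.235) = -0.08307 cm^-1, so d_i2 = -12.037 cm.

-12.0 cm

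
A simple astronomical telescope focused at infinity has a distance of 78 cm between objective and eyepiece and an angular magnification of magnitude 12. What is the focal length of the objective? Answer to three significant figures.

72.0 cm

In normal adjustment the tube length equals f_obj + f_eye and |M| = f_obj/f_eye.
So f_obj = 12 f_eye and 12 f_eye + f_eye = 78 cm, giving f_eye = 78/13 = 6.000 cm and f_obj = 72.000 cm.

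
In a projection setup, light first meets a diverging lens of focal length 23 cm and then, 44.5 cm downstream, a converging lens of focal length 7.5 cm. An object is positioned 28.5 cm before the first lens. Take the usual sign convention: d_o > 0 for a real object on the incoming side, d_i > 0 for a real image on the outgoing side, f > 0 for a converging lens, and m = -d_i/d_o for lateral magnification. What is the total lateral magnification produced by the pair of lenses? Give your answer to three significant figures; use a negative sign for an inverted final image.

Lens 1: 1/d_i1 = 1/f_1 - 1/d_o1 = 1/(-23) - 1/28.5 = -0.07857 cm^-1, so d_i1 = -12.728 cm.
m_1 = -(-12.728)/28.5 = 0.4466.
With d_i1 < 0 the first image is virtual and lies on the object side; the object distance for lens 2 is d_o2 = 44.5 - (-12.728) = 57.228 cm.
Lens 2: 1/d_i2 = 1/f_2 - 1/d_o2 = 1/7.5 - 1/(57.228) = 0.11586 cm^-1, so d_i2 = 8.631 cm.
m_2 = -(8.631)/(57.228) = -0.1508.
Overall magnification: m = m_1 m_2 = -0.0674.

-0.0674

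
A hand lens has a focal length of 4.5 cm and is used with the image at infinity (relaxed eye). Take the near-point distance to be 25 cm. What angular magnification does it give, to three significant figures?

M = D/f = 25/4.5 = 5.556.

5.56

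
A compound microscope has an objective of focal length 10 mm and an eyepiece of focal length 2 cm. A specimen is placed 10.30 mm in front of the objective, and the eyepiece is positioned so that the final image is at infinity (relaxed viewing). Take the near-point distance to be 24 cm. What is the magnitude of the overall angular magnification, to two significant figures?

400

Convert to cm: f_obj = 10 mm = 1 cm; d_o = 10.30 mm = 1.03 cm.
Objective: 1/d_i = 1/f_obj - 1/d_o = 1/1 - 1/1.03 = 0.02913 cm^-1, so d_i = 34.333 cm.
m_obj = -d_i/d_o = -34.333/1.03 = -33.333.
Eyepiece angular magnification (image at infinity): M_eye = D/f_e = 24/2 = 12.000.
Overall M = m_obj x M_eye = (-33.333)(12.000) = -400.00.
|M| = 400.00.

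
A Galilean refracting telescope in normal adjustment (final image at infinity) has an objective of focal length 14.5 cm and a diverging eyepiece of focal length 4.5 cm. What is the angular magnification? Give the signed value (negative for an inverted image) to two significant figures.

3.2

M = -f_obj/f_eye = -14.5/(-4.5) = 3.222.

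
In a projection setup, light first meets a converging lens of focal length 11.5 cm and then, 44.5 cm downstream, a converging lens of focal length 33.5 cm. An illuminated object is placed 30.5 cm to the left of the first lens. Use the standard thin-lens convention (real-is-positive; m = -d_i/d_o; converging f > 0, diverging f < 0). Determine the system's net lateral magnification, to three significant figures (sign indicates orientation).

-2.72

Lens 1: 1/d_i1 = 1/f_1 - 1/d_o1 = 1/11.5 - 1/30.5 = 0.05417 cm^-1, so d_i1 = 18.461 cm.
m_1 = -(18.461)/30.5 = -0.6053.
Object distance for lens 2: d_o2 = 44.5 - 18.461 = 26.039 cm.
Lens 2: 1/d_i2 = 1/f_2 - 1/d_o2 = 1/33.5 - 1/(26.039) = -0.00855 cm^-1, so d_i2 = -116.925 cm.
m_2 = -(-116.925)/(26.039) = 4.4903.
Overall magnification: m = m_1 m_2 = -2.7178.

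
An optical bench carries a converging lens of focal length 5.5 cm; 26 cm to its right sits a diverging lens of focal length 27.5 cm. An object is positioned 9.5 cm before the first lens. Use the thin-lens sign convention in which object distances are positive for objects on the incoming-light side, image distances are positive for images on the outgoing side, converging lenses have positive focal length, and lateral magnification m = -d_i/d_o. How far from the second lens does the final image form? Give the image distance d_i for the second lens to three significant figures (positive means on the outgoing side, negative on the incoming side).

First lens: d_i1 = 1/(1/5.5 - 1/9.5) = 13.062 cm.
The intermediate image is 13.062 cm to the right of lens 1, so d_o2 = L - d_i1 = 26 - 13.062 = 12.938 cm.
Second lens: d_i2 = 1/(1/(-27.5) - 1/(12.938)) = -8.798 cm.

-8.80 cm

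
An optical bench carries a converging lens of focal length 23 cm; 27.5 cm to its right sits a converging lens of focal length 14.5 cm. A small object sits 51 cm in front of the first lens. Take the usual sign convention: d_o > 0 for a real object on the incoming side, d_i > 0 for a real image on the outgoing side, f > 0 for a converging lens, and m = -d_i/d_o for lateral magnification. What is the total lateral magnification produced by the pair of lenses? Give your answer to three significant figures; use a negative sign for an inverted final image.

-0.412

First lens: d_i1 = 1/(1/23 - 1/51) = 41.893 cm.
m_1 = -(41.893)/51 = -0.8214.
Since 41.893 cm > 27.5 cm, the first image lies past the second lens and serves as a virtual object: d_o2 = L - d_i1 = -14.393 cm.
Second lens: d_i2 = 1/(1/14.5 - 1/(-14.393)) = 7.223 cm.
m_2 = -(7.223)/(-14.393) = 0.5019.
Overall magnification: m = m_1 m_2 = -0.4122.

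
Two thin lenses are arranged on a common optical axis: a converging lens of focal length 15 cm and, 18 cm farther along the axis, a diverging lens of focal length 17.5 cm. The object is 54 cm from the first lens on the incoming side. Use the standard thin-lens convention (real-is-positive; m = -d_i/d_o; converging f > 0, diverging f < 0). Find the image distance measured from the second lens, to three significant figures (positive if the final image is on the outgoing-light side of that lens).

Lens 1: 1/d_i1 = 1/f_1 - 1/d_o1 = 1/15 - 1/54 = 0.04815 cm^-1, so d_i1 = 20.769 cm.
Since 20.769 cm > 18 cm, the first image lies past the second lens and serves as a virtual object: d_o2 = L - d_i1 = -2.769 cm.
Lens 2: 1/d_i2 = 1/f_2 - 1/d_o2 = 1/(-17.5) - 1/(-2.769) = 0.30397 cm^-1, so d_i2 = 3.290 cm.

3.29 cm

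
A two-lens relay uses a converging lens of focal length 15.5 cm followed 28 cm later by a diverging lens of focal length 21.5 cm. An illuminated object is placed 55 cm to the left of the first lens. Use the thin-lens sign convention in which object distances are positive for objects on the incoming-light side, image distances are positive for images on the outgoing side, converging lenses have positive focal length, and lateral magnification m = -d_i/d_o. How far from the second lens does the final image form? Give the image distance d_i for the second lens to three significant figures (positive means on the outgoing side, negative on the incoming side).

-4.94 cm

First lens: d_i1 = 1/(1/15.5 - 1/55) = 21.582 cm.
The intermediate image is 21.582 cm to the right of lens 1, so d_o2 = L - d_i1 = 28 - 21.582 = 6.418 cm.
Second lens: d_i2 = 1/(1/(-21.5) - 1/(6.418)) = -4.942 cm.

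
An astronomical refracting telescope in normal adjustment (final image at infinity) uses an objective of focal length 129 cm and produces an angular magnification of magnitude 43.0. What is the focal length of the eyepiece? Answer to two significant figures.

|M| = f_obj/f_eye, so f_eye = f_obj/|M| = 129/43.0 = 3.000 cm.

3.0 cm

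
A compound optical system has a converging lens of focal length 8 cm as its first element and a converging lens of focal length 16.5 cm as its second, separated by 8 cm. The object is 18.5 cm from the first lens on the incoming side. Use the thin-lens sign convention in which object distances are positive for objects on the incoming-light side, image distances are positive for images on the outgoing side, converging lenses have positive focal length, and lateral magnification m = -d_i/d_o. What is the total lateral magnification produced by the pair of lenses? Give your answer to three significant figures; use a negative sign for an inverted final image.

-0.556

Lens 1: 1/d_i1 = 1/f_1 - 1/d_o1 = 1/8 - 1/18.5 = 0.07095 cm^-1, so d_i1 = 14.095 cm.
m_1 = -(14.095)/18.5 = -0.7619.
Since 14.095 cm > 8 cm, the first image lies past the second lens and serves as a virtual object: d_o2 = L - d_i1 = -6.095 cm.
Lens 2: 1/d_i2 = 1/f_2 - 1/d_o2 = 1/16.5 - 1/(-6.095) = 0.22467 cm^-1, so d_i2 = 4.451 cm.
m_2 = -(4.451)/(-6.095) = 0.7302.
Total m = m_1 x m_2 = (-0.7619)(0.7302) = -0.5564.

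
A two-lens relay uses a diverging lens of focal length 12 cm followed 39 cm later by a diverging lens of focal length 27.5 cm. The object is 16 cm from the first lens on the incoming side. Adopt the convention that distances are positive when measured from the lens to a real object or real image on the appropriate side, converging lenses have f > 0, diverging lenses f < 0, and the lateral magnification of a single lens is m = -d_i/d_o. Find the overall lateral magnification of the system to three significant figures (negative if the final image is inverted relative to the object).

0.161

First lens: d_i1 = 1/(1/(-12) - 1/16) = -6.857 cm.
m_1 = -(-6.857)/16 = 0.4286.
With d_i1 < 0 the first image is virtual and lies on the object side; the object distance for lens 2 is d_o2 = 39 - (-6.857) = 45.857 cm.
Second lens: d_i2 = 1/(1/(-27.5) - 1/(45.857)) = -17.191 cm.
m_2 = -(-17.191)/(45.857) = 0.3749.
Overall magnification: m = m_1 m_2 = 0.1607.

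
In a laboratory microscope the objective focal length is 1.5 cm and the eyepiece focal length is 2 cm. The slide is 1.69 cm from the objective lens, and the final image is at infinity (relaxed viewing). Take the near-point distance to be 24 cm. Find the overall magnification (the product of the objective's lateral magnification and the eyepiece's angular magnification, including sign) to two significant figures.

-95

Objective: 1/d_i = 1/f_obj - 1/d_o = 1/1.5 - 1/1.69 = 0.07495 cm^-1, so d_i = 13.342 cm.
m_obj = -d_i/d_o = -13.342/1.69 = -7.895.
Eyepiece angular magnification (image at infinity): M_eye = D/f_e = 24/2 = 12.000.
Overall M = m_obj x M_eye = (-7.895)(12.000) = -94.74.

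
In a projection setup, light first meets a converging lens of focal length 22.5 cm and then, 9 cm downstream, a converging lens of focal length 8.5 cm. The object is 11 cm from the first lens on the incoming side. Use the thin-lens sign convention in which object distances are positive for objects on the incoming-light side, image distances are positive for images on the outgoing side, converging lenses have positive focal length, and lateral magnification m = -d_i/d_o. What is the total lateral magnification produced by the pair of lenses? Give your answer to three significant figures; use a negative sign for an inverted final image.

Lens 1: 1/d_i1 = 1/f_1 - 1/d_o1 = 1/22.5 - 1/11 = -0.04646 cm^-1, so d_i1 = -21.522 cm.
m_1 = -(-21.522)/11 = 1.9565.
The intermediate image is virtual, 21.522 cm to the left of lens 1, so d_o2 = L - d_i1 = 9 - (-21.522) = 30.522 cm.
Lens 2: 1/d_i2 = 1/f_2 - 1/d_o2 = 1/8.5 - 1/(30.522) = 0.08488 cm^-1, so d_i2 = 11.781 cm.
m_2 = -(11.781)/(30.522) = -0.3860.
The system's lateral magnification is m_1 m_2 = (1.9565)(-0.3860) = -0.7552.

-0.755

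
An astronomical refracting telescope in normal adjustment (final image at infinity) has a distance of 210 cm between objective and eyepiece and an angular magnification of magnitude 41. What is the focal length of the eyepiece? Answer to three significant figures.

In normal adjustment the tube length equals f_obj + f_eye and |M| = f_obj/f_eye.
So f_obj = 41 f_eye and 41 f_eye + f_eye = 210 cm, giving f_eye = 210/42 = 5.000 cm and f_obj = 205.000 cm.

5.00 cm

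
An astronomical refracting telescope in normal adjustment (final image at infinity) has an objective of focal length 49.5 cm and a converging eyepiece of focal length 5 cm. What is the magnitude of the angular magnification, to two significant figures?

9.9

|M| = f_obj/|f_eye| = 49.5/5 = 9.900.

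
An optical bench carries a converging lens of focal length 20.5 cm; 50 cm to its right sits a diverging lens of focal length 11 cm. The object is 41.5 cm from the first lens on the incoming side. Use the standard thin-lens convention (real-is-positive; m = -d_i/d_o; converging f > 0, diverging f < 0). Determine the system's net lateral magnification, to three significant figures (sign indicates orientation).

First lens: d_i1 = 1/(1/20.5 - 1/41.5) = 40.512 cm.
m_1 = -(40.512)/41.5 = -0.9762.
The intermediate image is 40.512 cm to the right of lens 1, so d_o2 = L - d_i1 = 50 - 40.512 = 9.488 cm.
Second lens: d_i2 = 1/(1/(-11) - 1/(9.488)) = -5.094 cm.
m_2 = -(-5.094)/(9.488) = 0.5369.
The system's lateral magnification is m_1 m_2 = (-0.9762)(0.5369) = -0.5241.

-0.524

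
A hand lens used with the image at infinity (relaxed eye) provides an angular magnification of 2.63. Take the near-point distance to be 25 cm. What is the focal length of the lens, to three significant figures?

9.51 cm

For the image at infinity, M = D/f.
f = D/M = 25/2.63 = 9.506 cm.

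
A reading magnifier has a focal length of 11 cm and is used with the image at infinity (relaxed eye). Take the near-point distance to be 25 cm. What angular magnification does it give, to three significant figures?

2.27

M = D/f = 25/11 = 2.273.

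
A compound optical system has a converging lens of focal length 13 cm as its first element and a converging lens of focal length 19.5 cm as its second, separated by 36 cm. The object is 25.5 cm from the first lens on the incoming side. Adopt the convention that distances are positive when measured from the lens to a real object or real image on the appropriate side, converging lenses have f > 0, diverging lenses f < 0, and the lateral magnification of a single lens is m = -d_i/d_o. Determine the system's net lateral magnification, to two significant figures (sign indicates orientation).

-2.0

Lens 1: 1/d_i1 = 1/f_1 - 1/d_o1 = 1/13 - 1/25.5 = 0.03771 cm^-1, so d_i1 = 26.520 cm.
m_1 = -(26.520)/25.5 = -1.0400.
Object distance for lens 2: d_o2 = 36 - 26.520 = 9.480 cm.
Lens 2: 1/d_i2 = 1/f_2 - 1/d_o2 = 1/19.5 - 1/(9.480) = -0.05420 cm^-1, so d_i2 = -18.449 cm.
m_2 = -(-18.449)/(9.480) = 1.9461.
Total m = m_1 x m_2 = (-1.0400)(1.9461) = -2.0240.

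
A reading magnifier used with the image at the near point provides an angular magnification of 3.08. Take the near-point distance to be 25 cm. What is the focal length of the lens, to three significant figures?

For the image at the near point, M = 1 + D/f.
f = D/(M - 1) = 25/(3.08 - 1) = 12.019 cm.

12.0 cm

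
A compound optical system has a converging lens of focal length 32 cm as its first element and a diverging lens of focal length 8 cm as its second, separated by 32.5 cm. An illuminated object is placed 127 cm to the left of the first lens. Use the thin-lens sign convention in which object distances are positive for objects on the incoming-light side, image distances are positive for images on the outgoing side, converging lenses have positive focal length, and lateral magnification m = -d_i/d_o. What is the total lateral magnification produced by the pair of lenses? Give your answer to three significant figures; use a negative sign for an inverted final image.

1.18

Lens 1: 1/d_i1 = 1/f_1 - 1/d_o1 = 1/32 - 1/127 = 0.02338 cm^-1, so d_i1 = 42.779 cm.
m_1 = -(42.779)/127 = -0.3368.
Since 42.779 cm > 32.5 cm, the first image lies past the second lens and serves as a virtual object: d_o2 = L - d_i1 = -10.279 cm.
Lens 2: 1/d_i2 = 1/f_2 - 1/d_o2 = 1/(-8) - 1/(-10.279) = -0.02771 cm^-1, so d_i2 = -36.083 cm.
m_2 = -(-36.083)/(-10.279) = -3.5104.
Total m = m_1 x m_2 = (-0.3368)(-3.5104) = 1.1824.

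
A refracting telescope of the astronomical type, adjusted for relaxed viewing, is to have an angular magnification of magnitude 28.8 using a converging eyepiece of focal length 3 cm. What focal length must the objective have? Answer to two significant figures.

86 cm

|M| = f_obj/|f_eye|, so f_obj = |M| x |f_eye| = 28.8 x 3 = 86.400 cm.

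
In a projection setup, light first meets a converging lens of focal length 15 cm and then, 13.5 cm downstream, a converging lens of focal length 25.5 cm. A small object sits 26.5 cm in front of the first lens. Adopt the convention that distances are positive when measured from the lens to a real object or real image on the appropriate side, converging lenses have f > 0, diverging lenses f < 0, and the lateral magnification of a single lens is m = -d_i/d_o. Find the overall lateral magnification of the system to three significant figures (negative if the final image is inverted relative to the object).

Applying the thin-lens equation to the first lens, 1/15 = 1/26.5 + 1/d_i1, which gives d_i1 = 34.565 cm.
Its lateral magnification is m_1 = -d_i1/d_o1 = -(34.565)/26.5 = -1.3043.
Since 34.565 cm > 13.5 cm, the first image lies past the second lens and serves as a virtual object: d_o2 = L - d_i1 = -21.065 cm.
Applying the thin-lens equation again with f_2 = 25.5 cm and d_o2 = -21.065 cm gives d_i2 = 11.536 cm.
m_2 = -(11.536)/(-21.065) = 0.5476.
Total m = m_1 x m_2 = (-1.3043)(0.5476) = -0.7143.

-0.714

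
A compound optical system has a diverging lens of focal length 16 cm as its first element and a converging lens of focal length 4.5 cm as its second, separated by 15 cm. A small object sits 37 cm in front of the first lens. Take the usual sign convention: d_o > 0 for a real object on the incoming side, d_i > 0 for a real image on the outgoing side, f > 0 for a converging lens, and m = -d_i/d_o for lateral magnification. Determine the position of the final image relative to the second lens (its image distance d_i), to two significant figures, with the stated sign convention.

5.4 cm

First lens: d_i1 = 1/(1/(-16) - 1/37) = -11.170 cm.
The intermediate image is virtual, 11.170 cm to the left of lens 1, so d_o2 = L - d_i1 = 15 - (-11.170) = 26.170 cm.
Second lens: d_i2 = 1/(1/4.5 - 1/(26.170)) = 5.434 cm.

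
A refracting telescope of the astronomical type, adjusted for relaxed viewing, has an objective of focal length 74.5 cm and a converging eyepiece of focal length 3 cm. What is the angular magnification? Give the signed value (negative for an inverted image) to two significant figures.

M = -f_obj/f_eye = -74.5/(3) = -24.833.

-25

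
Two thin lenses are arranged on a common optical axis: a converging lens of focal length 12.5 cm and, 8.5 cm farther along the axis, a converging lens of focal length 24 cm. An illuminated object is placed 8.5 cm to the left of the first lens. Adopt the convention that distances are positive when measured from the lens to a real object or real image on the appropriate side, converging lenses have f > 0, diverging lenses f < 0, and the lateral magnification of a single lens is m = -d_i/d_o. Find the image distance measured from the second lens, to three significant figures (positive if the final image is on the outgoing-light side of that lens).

Lens 1: 1/d_i1 = 1/f_1 - 1/d_o1 = 1/12.5 - 1/8.5 = -0.03765 cm^-1, so d_i1 = -26.563 cm.
The intermediate image is virtual, 26.563 cm to the left of lens 1, so d_o2 = L - d_i1 = 8.5 - (-26.563) = 35.062 cm.
Lens 2: 1/d_i2 = 1/f_2 - 1/d_o2 = 1/24 - 1/(35.062) = 0.01315 cm^-1, so d_i2 = 76.068 cm.

76.1 cm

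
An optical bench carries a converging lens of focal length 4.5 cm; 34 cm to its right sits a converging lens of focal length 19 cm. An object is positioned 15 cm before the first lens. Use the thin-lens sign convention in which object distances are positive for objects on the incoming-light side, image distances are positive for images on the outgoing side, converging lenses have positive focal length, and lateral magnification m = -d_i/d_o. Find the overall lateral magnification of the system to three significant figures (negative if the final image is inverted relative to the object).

Applying the thin-lens equation to the first lens, 1/4.5 = 1/15 + 1/d_i1, which gives d_i1 = 6.429 cm.
Its lateral magnification is m_1 = -d_i1/d_o1 = -(6.429)/15 = -0.4286.
The intermediate image is 6.429 cm to the right of lens 1, so d_o2 = L - d_i1 = 34 - 6.429 = 27.571 cm.
Applying the thin-lens equation again with f_2 = 19 cm and d_o2 = 27.571 cm gives d_i2 = 61.117 cm.
m_2 = -(61.117)/(27.571) = -2.2167.
Overall magnification: m = m_1 m_2 = 0.9500.

0.950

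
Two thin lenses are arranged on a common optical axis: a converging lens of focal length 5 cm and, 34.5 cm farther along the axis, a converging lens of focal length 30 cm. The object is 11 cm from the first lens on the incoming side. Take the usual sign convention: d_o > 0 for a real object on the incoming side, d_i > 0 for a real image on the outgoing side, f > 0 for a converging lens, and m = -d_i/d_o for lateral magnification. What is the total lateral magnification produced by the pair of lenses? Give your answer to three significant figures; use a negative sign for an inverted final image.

First lens: d_i1 = 1/(1/5 - 1/11) = 9.167 cm.
m_1 = -(9.167)/11 = -0.8333.
Object distance for lens 2: d_o2 = 34.5 - 9.167 = 25.333 cm.
Second lens: d_i2 = 1/(1/30 - 1/(25.333)) = -162.857 cm.
m_2 = -(-162.857)/(25.333) = 6.4286.
Overall magnification: m = m_1 m_2 = -5.3571.

-5.36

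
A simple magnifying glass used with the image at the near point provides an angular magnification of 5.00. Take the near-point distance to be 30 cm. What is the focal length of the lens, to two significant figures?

7.5 cm

For the image at the near point, M = 1 + D/f.
f = D/(M - 1) = 30/(5.0 - 1) = 7.500 cm.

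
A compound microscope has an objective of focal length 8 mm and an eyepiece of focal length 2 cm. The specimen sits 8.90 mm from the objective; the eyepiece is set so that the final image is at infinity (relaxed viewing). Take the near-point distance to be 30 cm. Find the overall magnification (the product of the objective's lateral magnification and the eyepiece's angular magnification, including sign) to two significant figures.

Convert to cm: f_obj = 8 mm = 0.8 cm; d_o = 8.90 mm = 0.89 cm.
Objective: 1/d_i = 1/f_obj - 1/d_o = 1/0.8 - 1/0.89 = 0.12640 cm^-1, so d_i = 7.911 cm.
m_obj = -d_i/d_o = -7.911/0.89 = -8.889.
Eyepiece angular magnification (image at infinity): M_eye = D/f_e = 30/2 = 15.000.
Overall M = m_obj x M_eye = (-8.889)(15.000) = -133.33.

-130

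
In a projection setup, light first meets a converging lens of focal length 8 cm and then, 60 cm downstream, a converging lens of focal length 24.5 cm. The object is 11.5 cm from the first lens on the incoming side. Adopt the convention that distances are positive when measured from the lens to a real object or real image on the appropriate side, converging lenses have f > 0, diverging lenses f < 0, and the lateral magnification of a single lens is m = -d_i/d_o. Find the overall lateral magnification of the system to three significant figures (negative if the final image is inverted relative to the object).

Lens 1: 1/d_i1 = 1/f_1 - 1/d_o1 = 1/8 - 1/11.5 = 0.03804 cm^-1, so d_i1 = 26.286 cm.
m_1 = -(26.286)/11.5 = -2.2857.
The intermediate image is 26.286 cm to the right of lens 1, so d_o2 = L - d_i1 = 60 - 26.286 = 33.714 cm.
Lens 2: 1/d_i2 = 1/f_2 - 1/d_o2 = 1/24.5 - 1/(33.714) = 0.01116 cm^-1, so d_i2 = 89.643 cm.
m_2 = -(89.643)/(33.714) = -2.6589.
Overall magnification: m = m_1 m_2 = 6.0775.

6.08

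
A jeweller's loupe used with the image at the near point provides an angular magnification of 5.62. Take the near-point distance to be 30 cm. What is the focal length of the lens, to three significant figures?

For the image at the near point, M = 1 + D/f.
f = D/(M - 1) = 30/(5.62 - 1) = 6.494 cm.

6.49 cm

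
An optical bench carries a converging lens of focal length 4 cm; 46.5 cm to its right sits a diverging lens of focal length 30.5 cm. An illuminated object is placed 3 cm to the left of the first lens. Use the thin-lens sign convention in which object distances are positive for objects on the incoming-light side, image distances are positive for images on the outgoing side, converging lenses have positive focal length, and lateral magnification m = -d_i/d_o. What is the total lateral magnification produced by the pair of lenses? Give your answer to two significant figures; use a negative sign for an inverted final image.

Applying the thin-lens equation to the first lens, 1/4 = 1/3 + 1/d_i1, which gives d_i1 = -12.000 cm.
Its lateral magnification is m_1 = -d_i1/d_o1 = -(-12.000)/3 = 4.0000.
The intermediate image is virtual, 12.000 cm to the left of lens 1, so d_o2 = L - d_i1 = 46.5 - (-12.000) = 58.500 cm.
Applying the thin-lens equation again with f_2 = -30.5 cm and d_o2 = 58.500 cm gives d_i2 = -20.048 cm.
m_2 = -(-20.048)/(58.500) = 0.3427.
Overall magnification: m = m_1 m_2 = 1.3708.

1.4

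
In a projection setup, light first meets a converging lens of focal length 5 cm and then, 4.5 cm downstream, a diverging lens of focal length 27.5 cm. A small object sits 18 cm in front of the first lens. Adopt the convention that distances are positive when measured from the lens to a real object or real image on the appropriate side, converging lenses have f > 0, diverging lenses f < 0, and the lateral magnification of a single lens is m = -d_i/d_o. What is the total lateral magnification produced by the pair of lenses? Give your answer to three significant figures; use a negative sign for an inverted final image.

Lens 1: 1/d_i1 = 1/f_1 - 1/d_o1 = 1/5 - 1/18 = 0.14444 cm^-1, so d_i1 = 6.923 cm.
m_1 = -(6.923)/18 = -0.3846.
This image would form 6.923 cm past lens 1, i.e. 2.423 cm beyond lens 2, so it is a virtual object for lens 2: d_o2 = 4.5 - 6.923 = -2.423 cm.
Lens 2: 1/d_i2 = 1/f_2 - 1/d_o2 = 1/(-27.5) - 1/(-2.423) = 0.37633 cm^-1, so d_i2 = 2.657 cm.
m_2 = -(2.657)/(-2.423) = 1.0966.
Total m = m_1 x m_2 = (-0.3846)(1.0966) = -0.4218.

-0.422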